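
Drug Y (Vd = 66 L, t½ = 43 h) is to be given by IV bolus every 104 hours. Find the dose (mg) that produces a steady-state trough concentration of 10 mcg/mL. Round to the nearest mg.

τ/t½ = 104/43 ≈ 2.4186, so f = (1/2)^(104/43) ≈ 0.187037.
Cmin,ss = (D/Vd)·f/(1−f), so D = Cmin,ss·Vd·(1−f)/f.
D = 10 × 66 × (1−f)/f ≈ 10 × 66 × 4.34654 ≈ 2868.72 mg.

2869 mg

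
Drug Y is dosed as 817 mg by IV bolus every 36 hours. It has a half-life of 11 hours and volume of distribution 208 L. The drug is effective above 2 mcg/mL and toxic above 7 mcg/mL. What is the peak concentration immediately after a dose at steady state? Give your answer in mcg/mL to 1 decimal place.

4.4 mcg/mL

k = ln2/t½ = ln2/11 ≈ 0.063013 h⁻¹; fraction remaining f = e^(−kτ) = e^(−0.063013×36) ≈ 0.1035.
At steady state, accumulation factor R = 1/(1 − e^(−kτ)) ≈ 1.1154.
Single-dose peak C₀ = D/Vd = 817/208 ≈ 3.928 mcg/mL.
Cmax,ss = C₀/(1 − f) ≈ 3.928/0.8965 ≈ 4.381 mcg/mL.
Peak 4.4 mcg/mL vs MTC 7 mcg/mL: below toxic threshold.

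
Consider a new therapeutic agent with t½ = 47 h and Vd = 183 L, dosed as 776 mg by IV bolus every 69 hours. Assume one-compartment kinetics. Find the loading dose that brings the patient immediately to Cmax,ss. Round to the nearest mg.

1215 mg

f = (1/2)^(69/47) ≈ 0.361462; accumulation ratio R = 1/(1−f) ≈ 1.56608.
Loading dose to hit Cmax,ss on first dose: D_load = D_maint·R ≈ 776 × 1.56608 ≈ 1215.28 mg.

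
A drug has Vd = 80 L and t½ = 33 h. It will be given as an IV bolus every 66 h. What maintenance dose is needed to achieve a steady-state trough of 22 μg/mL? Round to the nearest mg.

τ/t½ = 66/33 ≈ 2, so f = (1/2)^(66/33) ≈ 0.250000.
Cmin,ss = (D/Vd)·f/(1−f), so D = Cmin,ss·Vd·(1−f)/f.
D = 22 × 80 × (1−f)/f ≈ 22 × 80 × 3.00000 ≈ 5280.00 mg.

5280 mg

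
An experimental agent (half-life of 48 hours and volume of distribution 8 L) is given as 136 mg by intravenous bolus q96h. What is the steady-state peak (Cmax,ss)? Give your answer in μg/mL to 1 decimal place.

τ = 96 h = 2 half-lives, so f = (1/2)^2 = 0.25.
At steady state, R = 1/(1 − 0.25) = 4/3.
Single-dose peak C₀ = D/Vd = 136/8 = 17 μg/mL.
Steady-state peak Cmax,ss = C₀·R = 17 × 4/3 ≈ 22.667 μg/mL.

22.7 μg/mL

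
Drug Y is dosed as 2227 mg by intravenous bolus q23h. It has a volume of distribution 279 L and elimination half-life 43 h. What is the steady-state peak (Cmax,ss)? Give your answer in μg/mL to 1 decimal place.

k = ln2/t½ = ln2/43 ≈ 0.016120 h⁻¹; fraction remaining f = e^(−kτ) = e^(−0.016120×23) ≈ 0.6902.
Accumulation ratio R = 1/(1 − f) ≈ 1/0.3098 ≈ 3.2279.
Single-dose peak C₀ = D/Vd = 2227/279 ≈ 7.982 μg/mL.
Steady-state peak Cmax,ss = C₀·R ≈ 7.982 × 3.2279 ≈ 25.765 μg/mL.

25.8 μg/mL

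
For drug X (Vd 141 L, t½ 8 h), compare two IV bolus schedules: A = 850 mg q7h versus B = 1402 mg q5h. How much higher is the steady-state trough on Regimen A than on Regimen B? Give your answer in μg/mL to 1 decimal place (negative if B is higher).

Regimen A: f = (1/2)^(7/8) ≈ 0.5453; Cmin,ss = (850/141)·f/(1−f) ≈ 7.230 μg/mL.
Regimen B: f = (1/2)^(5/8) ≈ 0.6484; Cmin,ss = (1402/141)·f/(1−f) ≈ 18.337 μg/mL.
Difference ≈ 7.230 − 18.337 ≈ -11.107 μg/mL.

-11.1 μg/mL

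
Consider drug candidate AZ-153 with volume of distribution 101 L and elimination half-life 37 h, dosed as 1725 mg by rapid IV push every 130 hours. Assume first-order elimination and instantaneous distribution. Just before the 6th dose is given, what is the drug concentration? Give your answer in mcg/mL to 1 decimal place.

1.6 mcg/mL

f = (1/2)^(τ/t½) = (1/2)^(130/37) ≈ 0.0876.
C₀ = D/Vd = 1725/101 ≈ 17.079 mcg/mL.
Before the 6th dose, 5 doses have been given. Superposition: Cmin = C₀·(f + f² + … + f^5).
≈ 17.079 × (0.0876 + 0.0077 + 0.0007 + 0.0001 + 0.0000) ≈ 17.079 × 0.0961 ≈ 1.641 mcg/mL.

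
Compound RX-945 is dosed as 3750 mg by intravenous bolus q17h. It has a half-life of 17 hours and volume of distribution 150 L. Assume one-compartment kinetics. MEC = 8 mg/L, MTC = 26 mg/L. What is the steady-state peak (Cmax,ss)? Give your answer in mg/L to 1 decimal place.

The dosing interval is 1 half-life, so f = 2^(−1) = 0.5.
At steady state, R = 1/(1 − 0.5) = 2/1.
Single-dose peak C₀ = D/Vd = 3750/150 = 25 mg/L.
Steady-state peak Cmax,ss = C₀·R = 25 × 2/1 ≈ 50.000 mg/L.
Peak 50.0 mg/L vs MTC 26 mg/L: exceeds toxic threshold.

50.0 mg/L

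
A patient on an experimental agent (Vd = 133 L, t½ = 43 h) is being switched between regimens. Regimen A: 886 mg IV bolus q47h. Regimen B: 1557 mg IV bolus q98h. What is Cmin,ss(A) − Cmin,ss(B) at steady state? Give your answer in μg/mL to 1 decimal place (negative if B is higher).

Regimen A: f = (1/2)^(47/43) ≈ 0.4688; Cmin,ss = (886/133)·f/(1−f) ≈ 5.879 μg/mL.
Regimen B: f = (1/2)^(98/43) ≈ 0.2060; Cmin,ss = (1557/133)·f/(1−f) ≈ 3.037 μg/mL.
Difference ≈ 5.879 − 3.037 ≈ 2.842 μg/mL.

2.8 μg/mL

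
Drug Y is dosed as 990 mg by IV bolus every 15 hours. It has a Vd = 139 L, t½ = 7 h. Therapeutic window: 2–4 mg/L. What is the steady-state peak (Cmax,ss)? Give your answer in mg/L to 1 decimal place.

9.2 mg/L

τ/t½ = 15/7 ≈ 2.1429, so fraction remaining f = (1/2)^(15/7) ≈ 0.2264.
Accumulation ratio R = 1/(1 − f) ≈ 1/0.7736 ≈ 1.2927.
Single-dose peak C₀ = D/Vd = 990/139 ≈ 7.122 mg/L.
Steady-state peak Cmax,ss = C₀·R ≈ 7.122 × 1.2927 ≈ 9.207 mg/L.
Peak 9.2 mg/L vs MTC 4 mg/L: exceeds toxic threshold.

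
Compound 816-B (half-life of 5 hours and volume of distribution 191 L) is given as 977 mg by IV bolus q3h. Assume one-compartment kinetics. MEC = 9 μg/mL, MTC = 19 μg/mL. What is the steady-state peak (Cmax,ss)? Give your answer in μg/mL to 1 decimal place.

15.0 μg/mL

Over one 3-h interval, 3/5 ≈ 0.6 half-lives elapse, leaving f ≈ 0.6598 of each dose.
At steady state, accumulation factor R = 1/(1 − e^(−kτ)) ≈ 2.9394.
Each bolus raises the concentration by D/Vd = 977/191 ≈ 5.115 μg/mL.
Steady-state peak Cmax,ss = C₀·R ≈ 5.115 × 2.9394 ≈ 15.035 μg/mL.
Peak 15.0 μg/mL vs MTC 19 μg/mL: below toxic threshold.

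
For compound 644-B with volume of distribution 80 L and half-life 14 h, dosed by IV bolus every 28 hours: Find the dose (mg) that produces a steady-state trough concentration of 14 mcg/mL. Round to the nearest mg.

τ/t½ = 28/14 ≈ 2, so f = (1/2)^(28/14) ≈ 0.250000.
Cmin,ss = (D/Vd)·f/(1−f), so D = Cmin,ss·Vd·(1−f)/f.
D = 14 × 80 × (1−f)/f ≈ 14 × 80 × 3.00000 ≈ 3360.00 mg.

3360 mg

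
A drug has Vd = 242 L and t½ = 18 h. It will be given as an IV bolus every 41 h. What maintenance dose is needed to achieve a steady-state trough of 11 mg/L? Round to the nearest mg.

10247 mg

τ/t½ = 41/18 ≈ 2.2778, so f = (1/2)^(41/18) ≈ 0.206215.
Cmin,ss = (D/Vd)·f/(1−f), so D = Cmin,ss·Vd·(1−f)/f.
D = 11 × 242 × (1−f)/f ≈ 11 × 242 × 3.84931 ≈ 10246.86 mg.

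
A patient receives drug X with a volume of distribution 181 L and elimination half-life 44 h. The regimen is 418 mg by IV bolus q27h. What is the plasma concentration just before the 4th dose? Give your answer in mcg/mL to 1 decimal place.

f = (1/2)^(τ/t½) = (1/2)^(27/44) ≈ 0.6535.
C₀ = D/Vd = 418/181 ≈ 2.309 mcg/mL.
Before the 4th dose, 3 doses have been given. Superposition: Cmin = C₀·(f + f² + … + f^3).
≈ 2.309 × (0.6535 + 0.4271 + 0.2791) ≈ 2.309 × 1.3597 ≈ 3.140 mcg/mL.

3.1 mcg/mL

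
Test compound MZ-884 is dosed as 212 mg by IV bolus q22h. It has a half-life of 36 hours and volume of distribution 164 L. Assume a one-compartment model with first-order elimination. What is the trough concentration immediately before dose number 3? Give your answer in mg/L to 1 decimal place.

1.4 mg/L

f = (1/2)^(τ/t½) = (1/2)^(22/36) ≈ 0.6547.
C₀ = D/Vd = 212/164 ≈ 1.293 mg/L.
Before the 3rd dose, 2 doses have been given. Superposition: Cmin = C₀·(f + f²).
≈ 1.293 × (0.6547 + 0.4286) ≈ 1.293 × 1.0833 ≈ 1.401 mg/L.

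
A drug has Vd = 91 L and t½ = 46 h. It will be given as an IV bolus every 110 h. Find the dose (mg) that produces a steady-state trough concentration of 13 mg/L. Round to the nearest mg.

5023 mg

τ/t½ = 110/46 ≈ 2.3913, so f = (1/2)^(110/46) ≈ 0.190610.
Cmin,ss = (D/Vd)·f/(1−f), so D = Cmin,ss·Vd·(1−f)/f.
D = 13 × 91 × (1−f)/f ≈ 13 × 91 × 4.24631 ≈ 5023.38 mg.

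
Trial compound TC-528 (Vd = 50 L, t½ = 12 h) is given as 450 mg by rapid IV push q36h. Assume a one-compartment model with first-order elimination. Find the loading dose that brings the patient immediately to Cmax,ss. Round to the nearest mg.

f = (1/2)^(36/12) ≈ 0.125000; accumulation ratio R = 1/(1−f) ≈ 1.14286.
Loading dose to hit Cmax,ss on first dose: D_load = D_maint·R ≈ 450 × 1.14286 ≈ 514.29 mg.

514 mg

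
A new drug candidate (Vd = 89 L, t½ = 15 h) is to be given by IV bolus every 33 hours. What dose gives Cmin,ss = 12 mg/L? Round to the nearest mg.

3839 mg

τ/t½ = 33/15 ≈ 2.2, so f = (1/2)^(33/15) ≈ 0.217638.
Cmin,ss = (D/Vd)·f/(1−f), so D = Cmin,ss·Vd·(1−f)/f.
D = 12 × 89 × (1−f)/f ≈ 12 × 89 × 3.59479 ≈ 3839.24 mg.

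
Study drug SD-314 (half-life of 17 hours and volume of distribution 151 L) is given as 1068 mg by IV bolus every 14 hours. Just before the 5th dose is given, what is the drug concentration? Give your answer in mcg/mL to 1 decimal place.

8.3 mcg/mL

f = (1/2)^(τ/t½) = (1/2)^(14/17) ≈ 0.5651.
C₀ = D/Vd = 1068/151 ≈ 7.073 mcg/mL.
Before the 5th dose, 4 doses have been given. Superposition: Cmin = C₀·(f + f² + … + f^4).
≈ 7.073 × (0.5651 + 0.3193 + 0.1805 + 0.1020) ≈ 7.073 × 1.1669 ≈ 8.253 mcg/mL.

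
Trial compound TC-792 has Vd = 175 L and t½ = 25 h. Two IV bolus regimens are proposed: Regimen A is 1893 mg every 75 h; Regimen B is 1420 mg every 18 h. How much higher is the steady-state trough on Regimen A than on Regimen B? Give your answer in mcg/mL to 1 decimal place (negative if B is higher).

Regimen A: f = (1/2)^(75/25) ≈ 0.1250; Cmin,ss = (1893/175)·f/(1−f) ≈ 1.545 mcg/mL.
Regimen B: f = (1/2)^(18/25) ≈ 0.6071; Cmin,ss = (1420/175)·f/(1−f) ≈ 12.538 mcg/mL.
Difference ≈ 1.545 − 12.538 ≈ -10.993 mcg/mL.

-11.0 mcg/mL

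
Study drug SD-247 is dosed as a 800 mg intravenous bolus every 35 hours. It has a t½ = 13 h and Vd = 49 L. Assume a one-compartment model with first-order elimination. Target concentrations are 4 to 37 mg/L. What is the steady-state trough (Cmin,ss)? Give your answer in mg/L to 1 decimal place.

τ/t½ = 35/13 ≈ 2.6923, so fraction remaining f = (1/2)^(35/13) ≈ 0.1547.
At steady state, accumulation factor R = 1/(1 − e^(−kτ)) ≈ 1.1830.
Single-dose peak C₀ = D/Vd = 800/49 ≈ 16.327 mg/L.
Steady-state peak Cmax,ss = C₀·R ≈ 16.327 × 1.1830 ≈ 19.315 mg/L.
Steady-state trough Cmin,ss = Cmax,ss·f ≈ 19.315 × 0.1547 ≈ 2.988 mg/L.
Trough 3.0 mg/L vs MEC 4 mg/L: subtherapeutic.

3.0 mg/L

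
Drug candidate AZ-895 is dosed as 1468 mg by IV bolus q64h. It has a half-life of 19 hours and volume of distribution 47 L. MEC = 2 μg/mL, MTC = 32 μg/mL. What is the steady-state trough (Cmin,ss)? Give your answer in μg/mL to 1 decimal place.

3.3 μg/mL

τ/t½ = 64/19 ≈ 3.3684, so fraction remaining f = (1/2)^(64/19) ≈ 0.0968.
At steady state, accumulation factor R = 1/(1 − e^(−kτ)) ≈ 1.1072.
Single-dose peak C₀ = D/Vd = 1468/47 ≈ 31.234 μg/mL.
Steady-state peak Cmax,ss = C₀·R ≈ 31.234 × 1.1072 ≈ 34.582 μg/mL.
Steady-state trough Cmin,ss = Cmax,ss·f ≈ 34.582 × 0.0968 ≈ 3.348 μg/mL.
Trough 3.3 μg/mL vs MEC 2 μg/mL: adequate.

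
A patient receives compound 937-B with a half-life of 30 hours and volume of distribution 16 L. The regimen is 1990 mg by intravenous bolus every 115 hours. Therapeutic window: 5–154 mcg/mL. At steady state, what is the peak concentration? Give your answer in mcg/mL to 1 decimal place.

k = ln2/t½ = ln2/30 ≈ 0.023105 h⁻¹; fraction remaining f = e^(−kτ) = e^(−0.023105×115) ≈ 0.0702.
Accumulation ratio R = 1/(1 − f) ≈ 1/0.9298 ≈ 1.0755.
Single-dose peak C₀ = D/Vd = 1990/16 ≈ 124.375 mcg/mL.
Cmax,ss = C₀/(1 − f) ≈ 124.375/0.9298 ≈ 133.765 mcg/mL.
Peak 133.8 mcg/mL vs MTC 154 mcg/mL: below toxic threshold.

133.8 mcg/mL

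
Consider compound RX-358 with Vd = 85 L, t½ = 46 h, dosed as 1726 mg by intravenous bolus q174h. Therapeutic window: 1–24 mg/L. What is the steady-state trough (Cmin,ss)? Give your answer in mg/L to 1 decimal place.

Over one 174-h interval, 174/46 ≈ 3.7826 half-lives elapse, leaving f ≈ 0.0727 of each dose.
Each bolus raises the concentration by D/Vd = 1726/85 ≈ 20.306 mg/L.
Steady-state trough Cmin,ss = C₀·f/(1−f) ≈ 20.306 × 0.0727/0.9273 ≈ 1.592 mg/L.
Trough 1.6 mg/L vs MEC 1 mg/L: adequate.

1.6 mg/L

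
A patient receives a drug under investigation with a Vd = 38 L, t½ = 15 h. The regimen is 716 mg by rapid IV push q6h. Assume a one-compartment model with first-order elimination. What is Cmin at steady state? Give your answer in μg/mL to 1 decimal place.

59.0 μg/mL

k = ln2/t½ = ln2/15 ≈ 0.046210 h⁻¹; fraction remaining f = e^(−kτ) = e^(−0.046210×6) ≈ 0.7579.
At steady state, accumulation factor R = 1/(1 − e^(−kτ)) ≈ 4.1305.
Each bolus raises the concentration by D/Vd = 716/38 ≈ 18.842 μg/mL.
Steady-state peak Cmax,ss = C₀·R ≈ 18.842 × 4.1305 ≈ 77.827 μg/mL.
One interval later, Cmin,ss = Cmax,ss·e^(−kτ) ≈ 77.827 × 0.7579 ≈ 58.985 μg/mL.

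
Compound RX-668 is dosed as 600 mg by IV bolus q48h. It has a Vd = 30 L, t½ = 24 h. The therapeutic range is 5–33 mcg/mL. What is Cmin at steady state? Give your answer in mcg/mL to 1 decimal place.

6.7 mcg/mL

τ = 48 h = 2 half-lives, so f = (1/2)^2 = 0.25.
At steady state, R = 1/(1 − 0.25) = 4/3.
Single-dose peak C₀ = D/Vd = 600/30 = 20 mcg/mL.
Steady-state peak Cmax,ss = C₀·R = 20 × 4/3 ≈ 26.667 mcg/mL.
Steady-state trough Cmin,ss = Cmax,ss·f ≈ 26.667 × 0.25 ≈ 6.667 mcg/mL.
Trough 6.7 mcg/mL vs MEC 5 mcg/mL: adequate.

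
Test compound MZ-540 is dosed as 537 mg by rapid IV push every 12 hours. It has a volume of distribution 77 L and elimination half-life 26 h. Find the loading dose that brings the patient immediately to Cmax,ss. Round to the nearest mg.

f = (1/2)^(12/26) ≈ 0.726211; accumulation ratio R = 1/(1−f) ≈ 3.65245.
Loading dose to hit Cmax,ss on first dose: D_load = D_maint·R ≈ 537 × 3.65245 ≈ 1961.37 mg.

1961 mg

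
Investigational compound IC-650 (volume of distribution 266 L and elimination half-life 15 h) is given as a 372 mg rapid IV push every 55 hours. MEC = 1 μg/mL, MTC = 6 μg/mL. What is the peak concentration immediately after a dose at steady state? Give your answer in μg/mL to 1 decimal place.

Over one 55-h interval, 55/15 ≈ 3.6667 half-lives elapse, leaving f ≈ 0.0787 of each dose.
Accumulation ratio R = 1/(1 − f) ≈ 1/0.9213 ≈ 1.0854.
Single-dose peak C₀ = D/Vd = 372/266 ≈ 1.398 μg/mL.
Cmax,ss = C₀/(1 − f) ≈ 1.398/0.9213 ≈ 1.517 μg/mL.
Peak 1.5 μg/mL vs MTC 6 μg/mL: below toxic threshold.

1.5 μg/mL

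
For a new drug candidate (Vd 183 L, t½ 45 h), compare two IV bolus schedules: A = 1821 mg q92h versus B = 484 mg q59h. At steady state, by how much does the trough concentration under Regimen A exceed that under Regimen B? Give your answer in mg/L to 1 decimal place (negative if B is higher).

1.4 mg/L

Regimen A: f = (1/2)^(92/45) ≈ 0.2424; Cmin,ss = (1821/183)·f/(1−f) ≈ 3.184 mg/L.
Regimen B: f = (1/2)^(59/45) ≈ 0.4030; Cmin,ss = (484/183)·f/(1−f) ≈ 1.785 mg/L.
Difference ≈ 3.184 − 1.785 ≈ 1.399 mg/L.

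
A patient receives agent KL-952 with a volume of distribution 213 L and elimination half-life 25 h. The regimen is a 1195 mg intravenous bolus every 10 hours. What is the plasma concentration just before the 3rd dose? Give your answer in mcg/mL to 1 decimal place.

f = (1/2)^(τ/t½) = (1/2)^(10/25) ≈ 0.7579.
C₀ = D/Vd = 1195/213 ≈ 5.610 mcg/mL.
Before the 3rd dose, 2 doses have been given. Superposition: Cmin = C₀·(f + f²).
≈ 5.610 × (0.7579 + 0.5744) ≈ 5.610 × 1.3323 ≈ 7.474 mcg/mL.

7.5 mcg/mL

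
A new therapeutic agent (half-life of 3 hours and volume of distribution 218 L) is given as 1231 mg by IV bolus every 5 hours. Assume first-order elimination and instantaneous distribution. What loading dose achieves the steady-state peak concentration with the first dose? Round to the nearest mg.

f = (1/2)^(5/3) ≈ 0.314980; accumulation ratio R = 1/(1−f) ≈ 1.45981.
Loading dose to hit Cmax,ss on first dose: D_load = D_maint·R ≈ 1231 × 1.45981 ≈ 1797.03 mg.

1797 mg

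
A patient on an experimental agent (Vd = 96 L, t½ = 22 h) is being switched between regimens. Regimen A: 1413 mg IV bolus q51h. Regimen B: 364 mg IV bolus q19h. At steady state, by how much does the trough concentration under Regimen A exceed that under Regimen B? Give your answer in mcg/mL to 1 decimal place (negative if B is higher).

Regimen A: f = (1/2)^(51/22) ≈ 0.2005; Cmin,ss = (1413/96)·f/(1−f) ≈ 3.691 mcg/mL.
Regimen B: f = (1/2)^(19/22) ≈ 0.5496; Cmin,ss = (364/96)·f/(1−f) ≈ 4.627 mcg/mL.
Difference ≈ 3.691 − 4.627 ≈ -0.936 mcg/mL.

-0.9 mcg/mL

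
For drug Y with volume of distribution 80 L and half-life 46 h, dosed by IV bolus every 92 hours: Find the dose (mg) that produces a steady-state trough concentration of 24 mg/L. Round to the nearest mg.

5760 mg

τ/t½ = 92/46 ≈ 2, so f = (1/2)^(92/46) ≈ 0.250000.
Cmin,ss = (D/Vd)·f/(1−f), so D = Cmin,ss·Vd·(1−f)/f.
D = 24 × 80 × (1−f)/f ≈ 24 × 80 × 3.00000 ≈ 5760.00 mg.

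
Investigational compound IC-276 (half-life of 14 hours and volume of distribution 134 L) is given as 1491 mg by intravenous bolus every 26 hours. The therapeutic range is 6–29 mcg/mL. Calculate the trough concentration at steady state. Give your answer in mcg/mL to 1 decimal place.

k = ln2/t½ = ln2/14 ≈ 0.049511 h⁻¹; fraction remaining f = e^(−kτ) = e^(−0.049511×26) ≈ 0.2760.
Accumulation ratio R = 1/(1 − f) ≈ 1/0.7240 ≈ 1.3812.
Single-dose peak C₀ = D/Vd = 1491/134 ≈ 11.127 mcg/mL.
Steady-state peak Cmax,ss = C₀·R ≈ 11.127 × 1.3812 ≈ 15.369 mcg/mL.
Steady-state trough Cmin,ss = Cmax,ss·f ≈ 15.369 × 0.2760 ≈ 4.242 mcg/mL.
Trough 4.2 mcg/mL vs MEC 6 mcg/mL: subtherapeutic.

4.2 mcg/mL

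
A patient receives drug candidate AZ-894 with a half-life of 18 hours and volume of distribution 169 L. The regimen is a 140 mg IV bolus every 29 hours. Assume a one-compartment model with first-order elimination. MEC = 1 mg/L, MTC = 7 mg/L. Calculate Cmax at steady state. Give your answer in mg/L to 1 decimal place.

k = ln2/t½ = ln2/18 ≈ 0.038508 h⁻¹; fraction remaining f = e^(−kτ) = e^(−0.038508×29) ≈ 0.3273.
At steady state, accumulation factor R = 1/(1 − e^(−kτ)) ≈ 1.4865.
Single-dose peak C₀ = D/Vd = 140/169 ≈ 0.828 mg/L.
Steady-state peak Cmax,ss = C₀·R ≈ 0.828 × 1.4865 ≈ 1.231 mg/L.
Peak 1.2 mg/L vs MTC 7 mg/L: below toxic threshold.

1.2 mg/L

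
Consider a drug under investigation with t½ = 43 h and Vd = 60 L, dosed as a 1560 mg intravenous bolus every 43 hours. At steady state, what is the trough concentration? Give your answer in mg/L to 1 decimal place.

τ = 43 h = 1 half-life, so f = (1/2)^1 = 0.5.
Accumulation ratio R = 1/(1 − f) = 1/0.5 = 2/1.
Single-dose peak C₀ = D/Vd = 1560/60 = 26 mg/L.
Steady-state peak Cmax,ss = C₀·R = 26 × 2/1 ≈ 52.000 mg/L.
Steady-state trough Cmin,ss = Cmax,ss·f ≈ 52.000 × 0.5 ≈ 26.000 mg/L.

26.0 mg/L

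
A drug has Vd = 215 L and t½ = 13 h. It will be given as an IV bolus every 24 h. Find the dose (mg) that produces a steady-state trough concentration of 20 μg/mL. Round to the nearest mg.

τ/t½ = 24/13 ≈ 1.8462, so f = (1/2)^(24/13) ≈ 0.278133.
Cmin,ss = (D/Vd)·f/(1−f), so D = Cmin,ss·Vd·(1−f)/f.
D = 20 × 215 × (1−f)/f ≈ 20 × 215 × 2.59540 ≈ 11160.22 mg.

11160 mg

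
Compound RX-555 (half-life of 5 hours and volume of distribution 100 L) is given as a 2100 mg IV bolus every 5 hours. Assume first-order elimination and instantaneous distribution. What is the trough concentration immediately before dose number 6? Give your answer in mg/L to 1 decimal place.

20.3 mg/L

f = (1/2)^(τ/t½) = (1/2)^(5/5) ≈ 0.5000.
C₀ = D/Vd = 2100/100 ≈ 21.000 mg/L.
Before the 6th dose, 5 doses have been given. Superposition: Cmin = C₀·(f + f² + … + f^5).
≈ 21.000 × (0.5000 + 0.2500 + 0.1250 + 0.0625 + 0.0313) ≈ 21.000 × 0.9688 ≈ 20.345 mg/L.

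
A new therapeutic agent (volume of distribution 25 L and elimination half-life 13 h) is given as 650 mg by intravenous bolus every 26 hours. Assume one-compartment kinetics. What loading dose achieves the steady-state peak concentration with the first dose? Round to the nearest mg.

867 mg

f = (1/2)^(26/13) ≈ 0.250000; accumulation ratio R = 1/(1−f) ≈ 1.33333.
Loading dose to hit Cmax,ss on first dose: D_load = D_maint·R ≈ 650 × 1.33333 ≈ 866.66 mg.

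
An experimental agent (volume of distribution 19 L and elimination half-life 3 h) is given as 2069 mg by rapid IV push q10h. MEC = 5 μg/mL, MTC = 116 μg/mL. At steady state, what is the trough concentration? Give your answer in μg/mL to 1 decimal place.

k = ln2/t½ = ln2/3 ≈ 0.231049 h⁻¹; fraction remaining f = e^(−kτ) = e^(−0.231049×10) ≈ 0.0992.
At steady state, accumulation factor R = 1/(1 − e^(−kτ)) ≈ 1.1101.
Each bolus raises the concentration by D/Vd = 2069/19 ≈ 108.895 μg/mL.
Steady-state peak Cmax,ss = C₀·R ≈ 108.895 × 1.1101 ≈ 120.884 μg/mL.
One interval later, Cmin,ss = Cmax,ss·e^(−kτ) ≈ 120.884 × 0.0992 ≈ 11.992 μg/mL.
Trough 12.0 μg/mL vs MEC 5 μg/mL: adequate.

12.0 μg/mL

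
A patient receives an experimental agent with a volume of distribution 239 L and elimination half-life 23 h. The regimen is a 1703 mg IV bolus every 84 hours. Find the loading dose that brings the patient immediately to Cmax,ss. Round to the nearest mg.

f = (1/2)^(84/23) ≈ 0.079540; accumulation ratio R = 1/(1−f) ≈ 1.08641.
Loading dose to hit Cmax,ss on first dose: D_load = D_maint·R ≈ 1703 × 1.08641 ≈ 1850.16 mg.

1850 mg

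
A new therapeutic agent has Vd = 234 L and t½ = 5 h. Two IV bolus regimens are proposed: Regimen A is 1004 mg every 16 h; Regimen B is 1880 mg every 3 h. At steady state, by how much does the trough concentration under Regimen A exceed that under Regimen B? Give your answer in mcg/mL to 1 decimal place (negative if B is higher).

Regimen A: f = (1/2)^(16/5) ≈ 0.1088; Cmin,ss = (1004/234)·f/(1−f) ≈ 0.524 mcg/mL.
Regimen B: f = (1/2)^(3/5) ≈ 0.6598; Cmin,ss = (1880/234)·f/(1−f) ≈ 15.582 mcg/mL.
Difference ≈ 0.524 − 15.582 ≈ -15.058 mcg/mL.

-15.1 mcg/mL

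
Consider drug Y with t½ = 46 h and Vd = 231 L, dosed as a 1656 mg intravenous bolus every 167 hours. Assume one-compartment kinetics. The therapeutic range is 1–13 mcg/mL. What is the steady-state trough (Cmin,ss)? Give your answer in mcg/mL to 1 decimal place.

0.6 mcg/mL

Over one 167-h interval, 167/46 ≈ 3.6304 half-lives elapse, leaving f ≈ 0.0807 of each dose.
Each bolus raises the concentration by D/Vd = 1656/231 ≈ 7.169 mcg/mL.
Steady-state trough Cmin,ss = C₀·f/(1−f) ≈ 7.169 × 0.0807/0.9193 ≈ 0.629 mcg/mL.
Trough 0.6 mcg/mL vs MEC 1 mcg/mL: subtherapeutic.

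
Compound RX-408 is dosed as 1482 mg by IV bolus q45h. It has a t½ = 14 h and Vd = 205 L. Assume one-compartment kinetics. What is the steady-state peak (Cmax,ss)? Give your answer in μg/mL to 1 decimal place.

8.1 μg/mL

k = ln2/t½ = ln2/14 ≈ 0.049511 h⁻¹; fraction remaining f = e^(−kτ) = e^(−0.049511×45) ≈ 0.1077.
At steady state, accumulation factor R = 1/(1 − e^(−kτ)) ≈ 1.1207.
Each bolus raises the concentration by D/Vd = 1482/205 ≈ 7.229 μg/mL.
Steady-state peak Cmax,ss = C₀·R ≈ 7.229 × 1.1207 ≈ 8.102 μg/mL.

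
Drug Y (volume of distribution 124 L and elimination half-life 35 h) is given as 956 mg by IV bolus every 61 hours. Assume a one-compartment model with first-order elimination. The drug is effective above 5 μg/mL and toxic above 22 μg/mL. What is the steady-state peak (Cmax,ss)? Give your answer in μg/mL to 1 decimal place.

k = ln2/t½ = ln2/35 ≈ 0.019804 h⁻¹; fraction remaining f = e^(−kτ) = e^(−0.019804×61) ≈ 0.2988.
Accumulation ratio R = 1/(1 − f) ≈ 1/0.7012 ≈ 1.4261.
Single-dose peak C₀ = D/Vd = 956/124 ≈ 7.710 μg/mL.
Cmax,ss = C₀/(1 − f) ≈ 7.710/0.7012 ≈ 10.995 μg/mL.
Peak 11.0 μg/mL vs MTC 22 μg/mL: below toxic threshold.

11.0 μg/mL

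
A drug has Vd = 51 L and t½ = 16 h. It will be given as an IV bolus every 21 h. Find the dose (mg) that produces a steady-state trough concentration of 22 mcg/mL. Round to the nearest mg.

1665 mg

τ/t½ = 21/16 ≈ 1.3125, so f = (1/2)^(21/16) ≈ 0.402623.
Cmin,ss = (D/Vd)·f/(1−f), so D = Cmin,ss·Vd·(1−f)/f.
D = 22 × 51 × (1−f)/f ≈ 22 × 51 × 1.48371 ≈ 1664.72 mg.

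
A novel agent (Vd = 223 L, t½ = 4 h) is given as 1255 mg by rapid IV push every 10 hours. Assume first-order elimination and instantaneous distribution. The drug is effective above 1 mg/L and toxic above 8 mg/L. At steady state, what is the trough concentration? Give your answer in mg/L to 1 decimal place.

k = ln2/t½ = ln2/4 ≈ 0.173287 h⁻¹; fraction remaining f = e^(−kτ) = e^(−0.173287×10) ≈ 0.1768.
Accumulation ratio R = 1/(1 − f) ≈ 1/0.8232 ≈ 1.2148.
Each bolus raises the concentration by D/Vd = 1255/223 ≈ 5.628 mg/L.
Steady-state peak Cmax,ss = C₀·R ≈ 5.628 × 1.2148 ≈ 6.837 mg/L.
Steady-state trough Cmin,ss = Cmax,ss·f ≈ 6.837 × 0.1768 ≈ 1.209 mg/L.
Trough 1.2 mg/L vs MEC 1 mg/L: adequate.

1.2 mg/L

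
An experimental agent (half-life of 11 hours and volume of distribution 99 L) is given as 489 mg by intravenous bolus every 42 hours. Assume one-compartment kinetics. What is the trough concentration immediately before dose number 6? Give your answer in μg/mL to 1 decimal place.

0.4 μg/mL

f = (1/2)^(τ/t½) = (1/2)^(42/11) ≈ 0.0709.
C₀ = D/Vd = 489/99 ≈ 4.939 μg/mL.
Before the 6th dose, 5 doses have been given. Superposition: Cmin = C₀·(f + f² + … + f^5).
≈ 4.939 × (0.0709 + 0.0050 + 0.0004 + 0.0000 + 0.0000) ≈ 4.939 × 0.0763 ≈ 0.377 μg/mL.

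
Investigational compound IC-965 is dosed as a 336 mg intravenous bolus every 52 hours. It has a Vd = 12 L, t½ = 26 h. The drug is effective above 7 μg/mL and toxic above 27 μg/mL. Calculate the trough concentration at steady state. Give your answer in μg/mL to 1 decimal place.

The dosing interval is 2 half-lives, so f = 2^(−2) = 0.25.
Accumulation ratio R = 1/(1 − f) = 1/0.75 = 4/3.
Single-dose peak C₀ = D/Vd = 336/12 = 28 μg/mL.
Steady-state peak Cmax,ss = C₀·R = 28 × 4/3 ≈ 37.333 μg/mL.
Steady-state trough Cmin,ss = Cmax,ss·f ≈ 37.333 × 0.25 ≈ 9.333 μg/mL.
Trough 9.3 μg/mL vs MEC 7 μg/mL: adequate.

9.3 μg/mL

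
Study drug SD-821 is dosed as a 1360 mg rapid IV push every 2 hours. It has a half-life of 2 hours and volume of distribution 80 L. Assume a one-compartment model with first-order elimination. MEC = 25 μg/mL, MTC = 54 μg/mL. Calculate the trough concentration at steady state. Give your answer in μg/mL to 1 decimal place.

The dosing interval is 1 half-life, so f = 2^(−1) = 0.5.
At steady state, R = 1/(1 − 0.5) = 2/1.
Single-dose peak C₀ = D/Vd = 1360/80 = 17 μg/mL.
Steady-state peak Cmax,ss = C₀·R = 17 × 2/1 ≈ 34.000 μg/mL.
Steady-state trough Cmin,ss = Cmax,ss·f ≈ 34.000 × 0.5 ≈ 17.000 μg/mL.
Trough 17.0 μg/mL vs MEC 25 μg/mL: subtherapeutic.

17.0 μg/mL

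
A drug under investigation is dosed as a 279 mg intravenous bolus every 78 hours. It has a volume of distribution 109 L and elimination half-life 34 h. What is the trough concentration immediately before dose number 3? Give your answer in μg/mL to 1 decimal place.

0.6 μg/mL

f = (1/2)^(τ/t½) = (1/2)^(78/34) ≈ 0.2039.
C₀ = D/Vd = 279/109 ≈ 2.560 μg/mL.
Before the 3rd dose, 2 doses have been given. Superposition: Cmin = C₀·(f + f²).
≈ 2.560 × (0.2039 + 0.0416) ≈ 2.560 × 0.2455 ≈ 0.628 μg/mL.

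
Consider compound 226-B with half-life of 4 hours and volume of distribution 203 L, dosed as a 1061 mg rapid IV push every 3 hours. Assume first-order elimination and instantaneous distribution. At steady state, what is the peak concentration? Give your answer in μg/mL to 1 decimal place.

k = ln2/t½ = ln2/4 ≈ 0.173287 h⁻¹; fraction remaining f = e^(−kτ) = e^(−0.173287×3) ≈ 0.5946.
At steady state, accumulation factor R = 1/(1 − e^(−kτ)) ≈ 2.4667.
Each bolus raises the concentration by D/Vd = 1061/203 ≈ 5.227 μg/mL.
Steady-state peak Cmax,ss = C₀·R ≈ 5.227 × 2.4667 ≈ 12.893 μg/mL.

12.9 μg/mL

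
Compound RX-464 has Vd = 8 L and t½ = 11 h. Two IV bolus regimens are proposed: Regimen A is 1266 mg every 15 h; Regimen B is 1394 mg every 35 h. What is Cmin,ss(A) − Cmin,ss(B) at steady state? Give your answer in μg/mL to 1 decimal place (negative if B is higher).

79.0 μg/mL

Regimen A: f = (1/2)^(15/11) ≈ 0.3886; Cmin,ss = (1266/8)·f/(1−f) ≈ 100.582 μg/mL.
Regimen B: f = (1/2)^(35/11) ≈ 0.1102; Cmin,ss = (1394/8)·f/(1−f) ≈ 21.581 μg/mL.
Difference ≈ 100.582 − 21.581 ≈ 79.001 μg/mL.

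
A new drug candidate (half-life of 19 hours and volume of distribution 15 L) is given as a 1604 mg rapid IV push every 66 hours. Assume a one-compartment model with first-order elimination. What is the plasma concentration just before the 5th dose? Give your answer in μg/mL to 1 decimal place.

f = (1/2)^(τ/t½) = (1/2)^(66/19) ≈ 0.0900.
C₀ = D/Vd = 1604/15 ≈ 106.933 μg/mL.
Before the 5th dose, 4 doses have been given. Superposition: Cmin = C₀·(f + f² + … + f^4).
≈ 106.933 × (0.0900 + 0.0081 + 0.0007 + 0.0001) ≈ 106.933 × 0.0989 ≈ 10.576 μg/mL.

10.6 μg/mL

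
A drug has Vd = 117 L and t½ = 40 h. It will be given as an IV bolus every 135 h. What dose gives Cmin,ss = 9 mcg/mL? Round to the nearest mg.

τ/t½ = 135/40 ≈ 3.375, so f = (1/2)^(135/40) ≈ 0.096388.
Cmin,ss = (D/Vd)·f/(1−f), so D = Cmin,ss·Vd·(1−f)/f.
D = 9 × 117 × (1−f)/f ≈ 9 × 117 × 9.37474 ≈ 9871.60 mg.

9872 mg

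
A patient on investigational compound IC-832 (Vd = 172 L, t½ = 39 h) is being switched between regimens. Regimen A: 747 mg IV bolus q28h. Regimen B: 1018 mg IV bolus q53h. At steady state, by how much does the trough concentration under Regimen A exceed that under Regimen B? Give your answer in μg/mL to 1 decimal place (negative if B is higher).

3.0 μg/mL

Regimen A: f = (1/2)^(28/39) ≈ 0.6080; Cmin,ss = (747/172)·f/(1−f) ≈ 6.736 μg/mL.
Regimen B: f = (1/2)^(53/39) ≈ 0.3899; Cmin,ss = (1018/172)·f/(1−f) ≈ 3.782 μg/mL.
Difference ≈ 6.736 − 3.782 ≈ 2.954 μg/mL.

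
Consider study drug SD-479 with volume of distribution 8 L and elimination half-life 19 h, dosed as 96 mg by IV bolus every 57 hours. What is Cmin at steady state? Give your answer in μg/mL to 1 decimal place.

1.7 μg/mL

τ = 57 h = 3 half-lives, so f = (1/2)^3 = 0.125.
At steady state, R = 1/(1 − 0.125) = 8/7.
Single-dose peak C₀ = D/Vd = 96/8 = 12 μg/mL.
Steady-state peak Cmax,ss = C₀·R = 12 × 8/7 ≈ 13.714 μg/mL.
Steady-state trough Cmin,ss = Cmax,ss·f ≈ 13.714 × 0.125 ≈ 1.714 μg/mL.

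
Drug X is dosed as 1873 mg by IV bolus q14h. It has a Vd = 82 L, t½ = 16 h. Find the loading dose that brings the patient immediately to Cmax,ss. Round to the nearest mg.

f = (1/2)^(14/16) ≈ 0.545254; accumulation ratio R = 1/(1−f) ≈ 2.19903.
Loading dose to hit Cmax,ss on first dose: D_load = D_maint·R ≈ 1873 × 2.19903 ≈ 4118.78 mg.

4119 mg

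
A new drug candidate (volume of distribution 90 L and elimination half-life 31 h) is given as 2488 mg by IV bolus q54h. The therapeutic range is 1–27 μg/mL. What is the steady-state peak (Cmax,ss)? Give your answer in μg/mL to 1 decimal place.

39.4 μg/mL

k = ln2/t½ = ln2/31 ≈ 0.022360 h⁻¹; fraction remaining f = e^(−kτ) = e^(−0.022360×54) ≈ 0.2990.
At steady state, accumulation factor R = 1/(1 − e^(−kτ)) ≈ 1.4265.
Single-dose peak C₀ = D/Vd = 2488/90 ≈ 27.644 μg/mL.
Cmax,ss = C₀/(1 − f) ≈ 27.644/0.7010 ≈ 39.435 μg/mL.
Peak 39.4 μg/mL vs MTC 27 μg/mL: exceeds toxic threshold.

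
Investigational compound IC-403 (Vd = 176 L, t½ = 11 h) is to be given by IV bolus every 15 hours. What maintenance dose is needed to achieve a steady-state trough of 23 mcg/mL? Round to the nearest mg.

τ/t½ = 15/11 ≈ 1.3636, so f = (1/2)^(15/11) ≈ 0.388602.
Cmin,ss = (D/Vd)·f/(1−f), so D = Cmin,ss·Vd·(1−f)/f.
D = 23 × 176 × (1−f)/f ≈ 23 × 176 × 1.57333 ≈ 6368.84 mg.

6369 mg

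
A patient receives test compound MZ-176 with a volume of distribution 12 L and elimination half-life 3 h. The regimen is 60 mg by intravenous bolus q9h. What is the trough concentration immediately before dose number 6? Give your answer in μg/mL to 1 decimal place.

f = (1/2)^(τ/t½) = (1/2)^(9/3) ≈ 0.1250.
C₀ = D/Vd = 60/12 ≈ 5.000 μg/mL.
Before the 6th dose, 5 doses have been given. Superposition: Cmin = C₀·(f + f² + … + f^5).
≈ 5.000 × (0.1250 + 0.0156 + 0.0020 + 0.0002 + 0.0000) ≈ 5.000 × 0.1428 ≈ 0.714 μg/mL.

0.7 μg/mL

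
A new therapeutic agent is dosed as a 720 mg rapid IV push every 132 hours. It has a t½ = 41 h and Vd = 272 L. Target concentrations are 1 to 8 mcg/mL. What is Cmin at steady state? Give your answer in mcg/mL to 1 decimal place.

0.3 mcg/mL

τ/t½ = 132/41 ≈ 3.2195, so fraction remaining f = (1/2)^(132/41) ≈ 0.1074.
Accumulation ratio R = 1/(1 − f) ≈ 1/0.8926 ≈ 1.1203.
Single-dose peak C₀ = D/Vd = 720/272 ≈ 2.647 mcg/mL.
Cmax,ss = C₀/(1 − f) ≈ 2.647/0.8926 ≈ 2.965 mcg/mL.
One interval later, Cmin,ss = Cmax,ss·e^(−kτ) ≈ 2.965 × 0.1074 ≈ 0.318 mcg/mL.
Trough 0.3 mcg/mL vs MEC 1 mcg/mL: subtherapeutic.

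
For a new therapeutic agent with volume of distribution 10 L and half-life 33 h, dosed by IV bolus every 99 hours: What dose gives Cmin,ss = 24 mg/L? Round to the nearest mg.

τ/t½ = 99/33 ≈ 3, so f = (1/2)^(99/33) ≈ 0.125000.
Cmin,ss = (D/Vd)·f/(1−f), so D = Cmin,ss·Vd·(1−f)/f.
D = 24 × 10 × (1−f)/f ≈ 24 × 10 × 7.00000 ≈ 1680.00 mg.

1680 mg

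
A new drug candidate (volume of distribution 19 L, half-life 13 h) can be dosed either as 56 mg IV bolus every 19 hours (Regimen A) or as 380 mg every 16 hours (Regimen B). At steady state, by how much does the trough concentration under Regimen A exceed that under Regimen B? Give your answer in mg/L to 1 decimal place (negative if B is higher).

-13.2 mg/L

Regimen A: f = (1/2)^(19/13) ≈ 0.3631; Cmin,ss = (56/19)·f/(1−f) ≈ 1.680 mg/L.
Regimen B: f = (1/2)^(16/13) ≈ 0.4261; Cmin,ss = (380/19)·f/(1−f) ≈ 14.849 mg/L.
Difference ≈ 1.680 − 14.849 ≈ -13.169 mg/L.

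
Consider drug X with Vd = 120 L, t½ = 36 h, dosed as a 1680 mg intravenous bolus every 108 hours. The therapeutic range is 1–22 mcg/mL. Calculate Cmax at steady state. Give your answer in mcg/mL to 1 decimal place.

The dosing interval is 3 half-lives, so f = 2^(−3) = 0.125.
Accumulation ratio R = 1/(1 − f) = 1/0.875 = 8/7.
Single-dose peak C₀ = D/Vd = 1680/120 = 14 mcg/mL.
Steady-state peak Cmax,ss = C₀·R = 14 × 8/7 ≈ 16.000 mcg/mL.
Peak 16.0 mcg/mL vs MTC 22 mcg/mL: below toxic threshold.

16.0 mcg/mL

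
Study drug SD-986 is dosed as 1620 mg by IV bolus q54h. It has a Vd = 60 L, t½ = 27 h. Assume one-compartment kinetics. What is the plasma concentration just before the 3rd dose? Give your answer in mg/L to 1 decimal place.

f = (1/2)^(τ/t½) = (1/2)^(54/27) ≈ 0.2500.
C₀ = D/Vd = 1620/60 ≈ 27.000 mg/L.
Before the 3rd dose, 2 doses have been given. Superposition: Cmin = C₀·(f + f²).
≈ 27.000 × (0.2500 + 0.0625) ≈ 27.000 × 0.3125 ≈ 8.438 mg/L.

8.4 mg/L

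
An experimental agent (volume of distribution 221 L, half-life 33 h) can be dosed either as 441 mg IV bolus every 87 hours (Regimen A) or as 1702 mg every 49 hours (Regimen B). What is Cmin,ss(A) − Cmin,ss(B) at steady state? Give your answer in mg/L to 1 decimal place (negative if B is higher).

Regimen A: f = (1/2)^(87/33) ≈ 0.1608; Cmin,ss = (441/221)·f/(1−f) ≈ 0.382 mg/L.
Regimen B: f = (1/2)^(49/33) ≈ 0.3573; Cmin,ss = (1702/221)·f/(1−f) ≈ 4.281 mg/L.
Difference ≈ 0.382 − 4.281 ≈ -3.899 mg/L.

-3.9 mg/L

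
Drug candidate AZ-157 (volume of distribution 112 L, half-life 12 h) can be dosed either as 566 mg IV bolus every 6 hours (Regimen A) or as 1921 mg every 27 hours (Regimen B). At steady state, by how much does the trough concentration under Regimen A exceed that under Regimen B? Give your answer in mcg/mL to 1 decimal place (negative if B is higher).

7.6 mcg/mL

Regimen A: f = (1/2)^(6/12) ≈ 0.7071; Cmin,ss = (566/112)·f/(1−f) ≈ 12.200 mcg/mL.
Regimen B: f = (1/2)^(27/12) ≈ 0.2102; Cmin,ss = (1921/112)·f/(1−f) ≈ 4.565 mcg/mL.
Difference ≈ 12.200 − 4.565 ≈ 7.635 mcg/mL.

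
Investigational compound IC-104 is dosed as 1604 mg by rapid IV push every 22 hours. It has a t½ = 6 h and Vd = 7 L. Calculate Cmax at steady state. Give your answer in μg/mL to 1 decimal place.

248.7 μg/mL

τ/t½ = 22/6 ≈ 3.6667, so fraction remaining f = (1/2)^(22/6) ≈ 0.0787.
At steady state, accumulation factor R = 1/(1 − e^(−kτ)) ≈ 1.0854.
Single-dose peak C₀ = D/Vd = 1604/7 ≈ 229.143 μg/mL.
Cmax,ss = C₀/(1 − f) ≈ 229.143/0.9213 ≈ 248.717 μg/mL.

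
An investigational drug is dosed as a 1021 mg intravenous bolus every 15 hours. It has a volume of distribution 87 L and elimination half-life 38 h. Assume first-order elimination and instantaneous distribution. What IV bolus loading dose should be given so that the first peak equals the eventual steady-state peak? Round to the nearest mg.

4265 mg

f = (1/2)^(15/38) ≈ 0.760628; accumulation ratio R = 1/(1−f) ≈ 4.17760.
Loading dose to hit Cmax,ss on first dose: D_load = D_maint·R ≈ 1021 × 4.17760 ≈ 4265.33 mg.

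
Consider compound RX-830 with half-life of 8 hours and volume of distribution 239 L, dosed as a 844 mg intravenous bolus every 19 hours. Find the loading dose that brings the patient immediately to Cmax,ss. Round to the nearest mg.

f = (1/2)^(19/8) ≈ 0.192776; accumulation ratio R = 1/(1−f) ≈ 1.23881.
Loading dose to hit Cmax,ss on first dose: D_load = D_maint·R ≈ 844 × 1.23881 ≈ 1045.56 mg.

1046 mg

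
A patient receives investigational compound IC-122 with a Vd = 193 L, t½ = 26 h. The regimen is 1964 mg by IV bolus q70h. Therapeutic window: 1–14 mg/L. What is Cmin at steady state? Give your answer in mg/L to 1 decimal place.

τ/t½ = 70/26 ≈ 2.6923, so fraction remaining f = (1/2)^(70/26) ≈ 0.1547.
Accumulation ratio R = 1/(1 − f) ≈ 1/0.8453 ≈ 1.1830.
Each bolus raises the concentration by D/Vd = 1964/193 ≈ 10.176 mg/L.
Cmax,ss = C₀/(1 − f) ≈ 10.176/0.8453 ≈ 12.038 mg/L.
Steady-state trough Cmin,ss = Cmax,ss·f ≈ 12.038 × 0.1547 ≈ 1.862 mg/L.
Trough 1.9 mg/L vs MEC 1 mg/L: adequate.

1.9 mg/L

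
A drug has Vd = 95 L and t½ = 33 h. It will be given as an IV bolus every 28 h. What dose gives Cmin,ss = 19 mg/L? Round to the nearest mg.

τ/t½ = 28/33 ≈ 0.84848, so f = (1/2)^(28/33) ≈ 0.555368.
Cmin,ss = (D/Vd)·f/(1−f), so D = Cmin,ss·Vd·(1−f)/f.
D = 19 × 95 × (1−f)/f ≈ 19 × 95 × 0.80061 ≈ 1445.10 mg.

1445 mg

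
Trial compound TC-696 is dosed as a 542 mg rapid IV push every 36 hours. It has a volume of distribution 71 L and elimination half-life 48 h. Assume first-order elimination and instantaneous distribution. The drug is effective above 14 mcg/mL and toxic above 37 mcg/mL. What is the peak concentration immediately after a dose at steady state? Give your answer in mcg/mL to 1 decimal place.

τ/t½ = 36/48 ≈ 0.75, so fraction remaining f = (1/2)^(36/48) ≈ 0.5946.
At steady state, accumulation factor R = 1/(1 − e^(−kτ)) ≈ 2.4667.
Single-dose peak C₀ = D/Vd = 542/71 ≈ 7.634 mcg/mL.
Cmax,ss = C₀/(1 − f) ≈ 7.634/0.4054 ≈ 18.831 mcg/mL.
Peak 18.8 mcg/mL vs MTC 37 mcg/mL: below toxic threshold.

18.8 mcg/mL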